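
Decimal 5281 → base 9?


Divide by 9 repeatedly:
5281 ÷ 9 = 586 remainder 7
586 ÷ 9 = 65 remainder 1
65 ÷ 9 = 7 remainder 2
7 ÷ 9 = 0 remainder 7
Reading remainders bottom-up:
= 7217


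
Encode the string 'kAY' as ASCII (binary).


String: 'kAY'  (3 characters)
Per-character ASCII lookup:
  'k': lowercase starts at 97: 'k' = 97 + 10 = 107 → 1101011
  'A': uppercase starts at 65: 'A' = 65 + 0 = 65 → 1000001
  'Y': uppercase starts at 65: 'Y' = 65 + 24 = 89 → 1011001
= 1101011 1000001 1011001


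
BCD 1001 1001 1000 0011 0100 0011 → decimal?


Each 4-bit group → digit:
  1001 → 9
  1001 → 9
  1000 → 8
  0011 → 3
  0100 → 4
  0011 → 3
= 998343


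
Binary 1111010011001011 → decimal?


Positional values:
Bit 0: 1 × 2^0 = 1
Bit 1: 1 × 2^1 = 2
Bit 3: 1 × 2^3 = 8
Bit 6: 1 × 2^6 = 64
Bit 7: 1 × 2^7 = 128
Bit 10: 1 × 2^10 = 1024
Bit 12: 1 × 2^12 = 4096
Bit 13: 1 × 2^13 = 8192
Bit 14: 1 × 2^14 = 16384
Bit 15: 1 × 2^15 = 32768
Sum = 1 + 2 + 8 + 64 + 128 + 1024 + 4096 + 8192 + 16384 + 32768
= 62667


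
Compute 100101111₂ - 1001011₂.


Align and subtract column by column (LSB to MSB, borrowing when needed):
  100101111
- 001001011
  ---------
  col 0: (1 - 0 borrow-in) - 1 → 1 - 1 = 0, borrow out 0
  col 1: (1 - 0 borrow-in) - 1 → 1 - 1 = 0, borrow out 0
  col 2: (1 - 0 borrow-in) - 0 → 1 - 0 = 1, borrow out 0
  col 3: (1 - 0 borrow-in) - 1 → 1 - 1 = 0, borrow out 0
  col 4: (0 - 0 borrow-in) - 0 → 0 - 0 = 0, borrow out 0
  col 5: (1 - 0 borrow-in) - 0 → 1 - 0 = 1, borrow out 0
  col 6: (0 - 0 borrow-in) - 1 → borrow from next column: (0+2) - 1 = 1, borrow out 1
  col 7: (0 - 1 borrow-in) - 0 → borrow from next column: (-1+2) - 0 = 1, borrow out 1
  col 8: (1 - 1 borrow-in) - 0 → 0 - 0 = 0, borrow out 0
Reading bits MSB→LSB: 011100100
Strip leading zeros: 11100100
= 11100100


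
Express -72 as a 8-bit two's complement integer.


Original: 01001000
Step 1 - Invert all bits: 10110111
Step 2 - Add 1: 10110111 + 1
= 10111000 (represents -72)


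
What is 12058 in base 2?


Divide by 2 repeatedly:
12058 ÷ 2 = 6029 remainder 0
6029 ÷ 2 = 3014 remainder 1
3014 ÷ 2 = 1507 remainder 0
1507 ÷ 2 = 753 remainder 1
753 ÷ 2 = 376 remainder 1
376 ÷ 2 = 188 remainder 0
188 ÷ 2 = 94 remainder 0
94 ÷ 2 = 47 remainder 0
47 ÷ 2 = 23 remainder 1
23 ÷ 2 = 11 remainder 1
11 ÷ 2 = 5 remainder 1
5 ÷ 2 = 2 remainder 1
2 ÷ 2 = 1 remainder 0
1 ÷ 2 = 0 remainder 1
Reading remainders bottom-up:
= 10111100011010


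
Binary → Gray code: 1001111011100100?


Binary: 1001111011100100
Gray code: G = B XOR (B >> 1)
B >> 1 = 0100111101110010
1001111011100100 XOR 0100111101110010:
  1 XOR 0 = 1
  0 XOR 1 = 1
  0 XOR 0 = 0
  1 XOR 0 = 1
  1 XOR 1 = 0
  1 XOR 1 = 0
  1 XOR 1 = 0
  0 XOR 1 = 1
  1 XOR 0 = 1
  1 XOR 1 = 0
  1 XOR 1 = 0
  0 XOR 1 = 1
  0 XOR 0 = 0
  1 XOR 0 = 1
  0 XOR 1 = 1
  0 XOR 0 = 0
= 1101000110010110


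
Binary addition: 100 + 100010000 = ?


Align and add column by column (LSB to MSB, carry propagating):
  0000000100
+ 0100010000
  ----------
  col 0: 0 + 0 + 0 (carry in) = 0 → bit 0, carry out 0
  col 1: 0 + 0 + 0 (carry in) = 0 → bit 0, carry out 0
  col 2: 1 + 0 + 0 (carry in) = 1 → bit 1, carry out 0
  col 3: 0 + 0 + 0 (carry in) = 0 → bit 0, carry out 0
  col 4: 0 + 1 + 0 (carry in) = 1 → bit 1, carry out 0
  col 5: 0 + 0 + 0 (carry in) = 0 → bit 0, carry out 0
  col 6: 0 + 0 + 0 (carry in) = 0 → bit 0, carry out 0
  col 7: 0 + 0 + 0 (carry in) = 0 → bit 0, carry out 0
  col 8: 0 + 1 + 0 (carry in) = 1 → bit 1, carry out 0
  col 9: 0 + 0 + 0 (carry in) = 0 → bit 0, carry out 0
Reading bits MSB→LSB: 0100010100
Strip leading zeros: 100010100
= 100010100


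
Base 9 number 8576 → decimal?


Positional values (base 9):
  6 × 9^0 = 6 × 1 = 6
  7 × 9^1 = 7 × 9 = 63
  5 × 9^2 = 5 × 81 = 405
  8 × 9^3 = 8 × 729 = 5832
Sum = 6 + 63 + 405 + 5832
= 6306


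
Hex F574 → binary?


Each hex digit → 4 binary bits:
  F = 1111
  5 = 0101
  7 = 0111
  4 = 0100
Concatenate: 1111 0101 0111 0100
= 1111010101110100


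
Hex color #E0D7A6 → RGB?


Hex: #E0D7A6
R = E0₁₆ = 224
G = D7₁₆ = 215
B = A6₁₆ = 166
= RGB(224, 215, 166)


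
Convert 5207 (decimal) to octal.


Divide by 8 repeatedly:
5207 ÷ 8 = 650 remainder 7
650 ÷ 8 = 81 remainder 2
81 ÷ 8 = 10 remainder 1
10 ÷ 8 = 1 remainder 2
1 ÷ 8 = 0 remainder 1
Reading remainders bottom-up:
= 0o12127


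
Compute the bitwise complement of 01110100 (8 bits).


Original: 01110100
Invert all bits:
  bit 0: 0 → 1
  bit 1: 1 → 0
  bit 2: 1 → 0
  bit 3: 1 → 0
  bit 4: 0 → 1
  bit 5: 1 → 0
  bit 6: 0 → 1
  bit 7: 0 → 1
= 10001011


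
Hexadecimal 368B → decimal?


Positional values:
Position 0: B × 16^0 = 11 × 1 = 11
Position 1: 8 × 16^1 = 8 × 16 = 128
Position 2: 6 × 16^2 = 6 × 256 = 1536
Position 3: 3 × 16^3 = 3 × 4096 = 12288
Sum = 11 + 128 + 1536 + 12288
= 13963


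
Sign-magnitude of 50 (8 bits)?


Sign bit: 0 (positive)
Magnitude: 50 = 0110010
= 00110010


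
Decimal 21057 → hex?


Divide by 16 repeatedly:
21057 ÷ 16 = 1316 remainder 1 (1)
1316 ÷ 16 = 82 remainder 4 (4)
82 ÷ 16 = 5 remainder 2 (2)
5 ÷ 16 = 0 remainder 5 (5)
Reading remainders bottom-up:
= 0x5241


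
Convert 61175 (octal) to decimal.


Positional values:
Position 0: 5 × 8^0 = 5
Position 1: 7 × 8^1 = 56
Position 2: 1 × 8^2 = 64
Position 3: 1 × 8^3 = 512
Position 4: 6 × 8^4 = 24576
Sum = 5 + 56 + 64 + 512 + 24576
= 25213


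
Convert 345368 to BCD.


Each digit → 4-bit binary:
  3 → 0011
  4 → 0100
  5 → 0101
  3 → 0011
  6 → 0110
  8 → 1000
= 0011 0100 0101 0011 0110 1000


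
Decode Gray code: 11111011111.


Gray code: 11111011111
MSB stays the same: 1
Each subsequent bit = prev_binary XOR current_gray:
  B[1] = 1 XOR 1 = 0
  B[2] = 0 XOR 1 = 1
  B[3] = 1 XOR 1 = 0
  B[4] = 0 XOR 1 = 1
  B[5] = 1 XOR 0 = 1
  B[6] = 1 XOR 1 = 0
  B[7] = 0 XOR 1 = 1
  B[8] = 1 XOR 1 = 0
  B[9] = 0 XOR 1 = 1
  B[10] = 1 XOR 1 = 0
= 10101101010 (1386 decimal)


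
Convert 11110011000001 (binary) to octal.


Group into 3-bit groups: 011110011000001
  011 = 3
  110 = 6
  011 = 3
  000 = 0
  001 = 1
= 0o36301


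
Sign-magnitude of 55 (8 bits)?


Sign bit: 0 (positive)
Magnitude: 55 = 0110111
= 00110111


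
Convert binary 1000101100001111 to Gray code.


Binary: 1000101100001111
Gray code: G = B XOR (B >> 1)
B >> 1 = 0100010110000111
1000101100001111 XOR 0100010110000111:
  1 XOR 0 = 1
  0 XOR 1 = 1
  0 XOR 0 = 0
  0 XOR 0 = 0
  1 XOR 0 = 1
  0 XOR 1 = 1
  1 XOR 0 = 1
  1 XOR 1 = 0
  0 XOR 1 = 1
  0 XOR 0 = 0
  0 XOR 0 = 0
  0 XOR 0 = 0
  1 XOR 0 = 1
  1 XOR 1 = 0
  1 XOR 1 = 0
  1 XOR 1 = 0
= 1100111010001000


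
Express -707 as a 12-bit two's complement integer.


Original: 001011000011
Step 1 - Invert all bits: 110100111100
Step 2 - Add 1: 110100111100 + 1
= 110100111101 (represents -707)


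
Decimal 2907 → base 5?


Divide by 5 repeatedly:
2907 ÷ 5 = 581 remainder 2
581 ÷ 5 = 116 remainder 1
116 ÷ 5 = 23 remainder 1
23 ÷ 5 = 4 remainder 3
4 ÷ 5 = 0 remainder 4
Reading remainders bottom-up:
= 43112


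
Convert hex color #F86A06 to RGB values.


Hex: #F86A06
R = F8₁₆ = 248
G = 6A₁₆ = 106
B = 06₁₆ = 6
= RGB(248, 106, 6)


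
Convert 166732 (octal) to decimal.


Positional values:
Position 0: 2 × 8^0 = 2
Position 1: 3 × 8^1 = 24
Position 2: 7 × 8^2 = 448
Position 3: 6 × 8^3 = 3072
Position 4: 6 × 8^4 = 24576
Position 5: 1 × 8^5 = 32768
Sum = 2 + 24 + 448 + 3072 + 24576 + 32768
= 60890


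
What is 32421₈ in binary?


Each octal digit → 3 binary bits:
  3 = 011
  2 = 010
  4 = 100
  2 = 010
  1 = 001
Concatenate: 011 010 100 010 001
= 011010100010001


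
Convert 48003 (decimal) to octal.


Divide by 8 repeatedly:
48003 ÷ 8 = 6000 remainder 3
6000 ÷ 8 = 750 remainder 0
750 ÷ 8 = 93 remainder 6
93 ÷ 8 = 11 remainder 5
11 ÷ 8 = 1 remainder 3
1 ÷ 8 = 0 remainder 1
Reading remainders bottom-up:
= 0o135603


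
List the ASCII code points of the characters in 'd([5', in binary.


String: 'd([5'  (4 characters)
Per-character ASCII lookup:
  'd': lowercase starts at 97: 'd' = 97 + 3 = 100 → 1100100
  '(': special character: '(' = 40 → 101000
  '[': special character: '[' = 91 → 1011011
  '5': digits start at 48: '5' = 48 + 5 = 53 → 110101
= 1100100 101000 1011011 110101


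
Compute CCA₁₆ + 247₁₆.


Align and add column by column (LSB to MSB, each column mod 16 with carry):
  0CCA
+ 0247
  ----
  col 0: A(10) + 7(7) + 0 (carry in) = 17 → 1(1), carry out 1
  col 1: C(12) + 4(4) + 1 (carry in) = 17 → 1(1), carry out 1
  col 2: C(12) + 2(2) + 1 (carry in) = 15 → F(15), carry out 0
  col 3: 0(0) + 0(0) + 0 (carry in) = 0 → 0(0), carry out 0
Reading digits MSB→LSB: 0F11
Strip leading zeros: F11
= 0xF11


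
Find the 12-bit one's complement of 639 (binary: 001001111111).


Original: 001001111111
Invert all bits:
  bit 0: 0 → 1
  bit 1: 0 → 1
  bit 2: 1 → 0
  bit 3: 0 → 1
  bit 4: 0 → 1
  bit 5: 1 → 0
  bit 6: 1 → 0
  bit 7: 1 → 0
  bit 8: 1 → 0
  bit 9: 1 → 0
  bit 10: 1 → 0
  bit 11: 1 → 0
= 110110000000


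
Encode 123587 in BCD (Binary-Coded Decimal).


Each digit → 4-bit binary:
  1 → 0001
  2 → 0010
  3 → 0011
  5 → 0101
  8 → 1000
  7 → 0111
= 0001 0010 0011 0101 1000 0111


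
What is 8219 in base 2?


Divide by 2 repeatedly:
8219 ÷ 2 = 4109 remainder 1
4109 ÷ 2 = 2054 remainder 1
2054 ÷ 2 = 1027 remainder 0
1027 ÷ 2 = 513 remainder 1
513 ÷ 2 = 256 remainder 1
256 ÷ 2 = 128 remainder 0
128 ÷ 2 = 64 remainder 0
64 ÷ 2 = 32 remainder 0
32 ÷ 2 = 16 remainder 0
16 ÷ 2 = 8 remainder 0
8 ÷ 2 = 4 remainder 0
4 ÷ 2 = 2 remainder 0
2 ÷ 2 = 1 remainder 0
1 ÷ 2 = 0 remainder 1
Reading remainders bottom-up:
= 10000000011011


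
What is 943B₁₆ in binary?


Each hex digit → 4 binary bits:
  9 = 1001
  4 = 0100
  3 = 0011
  B = 1011
Concatenate: 1001 0100 0011 1011
= 1001010000111011


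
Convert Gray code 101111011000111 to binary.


Gray code: 101111011000111
MSB stays the same: 1
Each subsequent bit = prev_binary XOR current_gray:
  B[1] = 1 XOR 0 = 1
  B[2] = 1 XOR 1 = 0
  B[3] = 0 XOR 1 = 1
  B[4] = 1 XOR 1 = 0
  B[5] = 0 XOR 1 = 1
  B[6] = 1 XOR 0 = 1
  B[7] = 1 XOR 1 = 0
  B[8] = 0 XOR 1 = 1
  B[9] = 1 XOR 0 = 1
  B[10] = 1 XOR 0 = 1
  B[11] = 1 XOR 0 = 1
  B[12] = 1 XOR 1 = 0
  B[13] = 0 XOR 1 = 1
  B[14] = 1 XOR 1 = 0
= 110101101111010 (27514 decimal)


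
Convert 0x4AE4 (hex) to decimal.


Positional values:
Position 0: 4 × 16^0 = 4 × 1 = 4
Position 1: E × 16^1 = 14 × 16 = 224
Position 2: A × 16^2 = 10 × 256 = 2560
Position 3: 4 × 16^3 = 4 × 4096 = 16384
Sum = 4 + 224 + 2560 + 16384
= 19172


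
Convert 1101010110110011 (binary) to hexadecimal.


Group into 4-bit nibbles: 1101010110110011
  1101 = D
  0101 = 5
  1011 = B
  0011 = 3
= 0xD5B3


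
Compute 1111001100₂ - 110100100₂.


Align and subtract column by column (LSB to MSB, borrowing when needed):
  1111001100
- 0110100100
  ----------
  col 0: (0 - 0 borrow-in) - 0 → 0 - 0 = 0, borrow out 0
  col 1: (0 - 0 borrow-in) - 0 → 0 - 0 = 0, borrow out 0
  col 2: (1 - 0 borrow-in) - 1 → 1 - 1 = 0, borrow out 0
  col 3: (1 - 0 borrow-in) - 0 → 1 - 0 = 1, borrow out 0
  col 4: (0 - 0 borrow-in) - 0 → 0 - 0 = 0, borrow out 0
  col 5: (0 - 0 borrow-in) - 1 → borrow from next column: (0+2) - 1 = 1, borrow out 1
  col 6: (1 - 1 borrow-in) - 0 → 0 - 0 = 0, borrow out 0
  col 7: (1 - 0 borrow-in) - 1 → 1 - 1 = 0, borrow out 0
  col 8: (1 - 0 borrow-in) - 1 → 1 - 1 = 0, borrow out 0
  col 9: (1 - 0 borrow-in) - 0 → 1 - 0 = 1, borrow out 0
Reading bits MSB→LSB: 1000101000
Strip leading zeros: 1000101000
= 1000101000


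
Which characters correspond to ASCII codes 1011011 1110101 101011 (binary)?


Codes (binary): 1011011 1110101 101011
Per-code ASCII lookup:
  1011011 = 91  (special character) → '['
  1110101 = 117  (range 97-122: lowercase, 117 - 97 = 20) → 'u'
  101011 = 43  (special character) → '+'
= '[u+'


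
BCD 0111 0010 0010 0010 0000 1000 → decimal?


Each 4-bit group → digit:
  0111 → 7
  0010 → 2
  0010 → 2
  0010 → 2
  0000 → 0
  1000 → 8
= 722208


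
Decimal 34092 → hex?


Divide by 16 repeatedly:
34092 ÷ 16 = 2130 remainder 12 (C)
2130 ÷ 16 = 133 remainder 2 (2)
133 ÷ 16 = 8 remainder 5 (5)
8 ÷ 16 = 0 remainder 8 (8)
Reading remainders bottom-up:
= 0x852C


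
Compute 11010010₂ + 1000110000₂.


Align and add column by column (LSB to MSB, carry propagating):
  00011010010
+ 01000110000
  -----------
  col 0: 0 + 0 + 0 (carry in) = 0 → bit 0, carry out 0
  col 1: 1 + 0 + 0 (carry in) = 1 → bit 1, carry out 0
  col 2: 0 + 0 + 0 (carry in) = 0 → bit 0, carry out 0
  col 3: 0 + 0 + 0 (carry in) = 0 → bit 0, carry out 0
  col 4: 1 + 1 + 0 (carry in) = 2 → bit 0, carry out 1
  col 5: 0 + 1 + 1 (carry in) = 2 → bit 0, carry out 1
  col 6: 1 + 0 + 1 (carry in) = 2 → bit 0, carry out 1
  col 7: 1 + 0 + 1 (carry in) = 2 → bit 0, carry out 1
  col 8: 0 + 0 + 1 (carry in) = 1 → bit 1, carry out 0
  col 9: 0 + 1 + 0 (carry in) = 1 → bit 1, carry out 0
  col 10: 0 + 0 + 0 (carry in) = 0 → bit 0, carry out 0
Reading bits MSB→LSB: 01100000010
Strip leading zeros: 1100000010
= 1100000010


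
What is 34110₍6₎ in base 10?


Positional values (base 6):
  0 × 6^0 = 0 × 1 = 0
  1 × 6^1 = 1 × 6 = 6
  1 × 6^2 = 1 × 36 = 36
  4 × 6^3 = 4 × 216 = 864
  3 × 6^4 = 3 × 1296 = 3888
Sum = 0 + 6 + 36 + 864 + 3888
= 4794


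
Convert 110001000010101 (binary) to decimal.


Positional values:
Bit 0: 1 × 2^0 = 1
Bit 2: 1 × 2^2 = 4
Bit 4: 1 × 2^4 = 16
Bit 9: 1 × 2^9 = 512
Bit 13: 1 × 2^13 = 8192
Bit 14: 1 × 2^14 = 16384
Sum = 1 + 4 + 16 + 512 + 8192 + 16384
= 25109


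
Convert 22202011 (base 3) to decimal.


Positional values (base 3):
  1 × 3^0 = 1 × 1 = 1
  1 × 3^1 = 1 × 3 = 3
  0 × 3^2 = 0 × 9 = 0
  2 × 3^3 = 2 × 27 = 54
  0 × 3^4 = 0 × 81 = 0
  2 × 3^5 = 2 × 243 = 486
  2 × 3^6 = 2 × 729 = 1458
  2 × 3^7 = 2 × 2187 = 4374
Sum = 1 + 3 + 0 + 54 + 0 + 486 + 1458 + 4374
= 6376


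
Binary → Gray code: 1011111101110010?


Binary: 1011111101110010
Gray code: G = B XOR (B >> 1)
B >> 1 = 0101111110111001
1011111101110010 XOR 0101111110111001:
  1 XOR 0 = 1
  0 XOR 1 = 1
  1 XOR 0 = 1
  1 XOR 1 = 0
  1 XOR 1 = 0
  1 XOR 1 = 0
  1 XOR 1 = 0
  1 XOR 1 = 0
  0 XOR 1 = 1
  1 XOR 0 = 1
  1 XOR 1 = 0
  1 XOR 1 = 0
  0 XOR 1 = 1
  0 XOR 0 = 0
  1 XOR 0 = 1
  0 XOR 1 = 1
= 1110000011001011


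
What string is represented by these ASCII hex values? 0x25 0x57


Codes (hex): 0x25 0x57
Per-code ASCII lookup:
  0x25 = 37  (special character) → '%'
  0x57 = 87  (range 65-90: uppercase, 87 - 65 = 22) → 'W'
= '%W'


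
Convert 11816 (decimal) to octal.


Divide by 8 repeatedly:
11816 ÷ 8 = 1477 remainder 0
1477 ÷ 8 = 184 remainder 5
184 ÷ 8 = 23 remainder 0
23 ÷ 8 = 2 remainder 7
2 ÷ 8 = 0 remainder 2
Reading remainders bottom-up:
= 0o27050


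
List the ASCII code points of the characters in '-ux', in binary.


String: '-ux'  (3 characters)
Per-character ASCII lookup:
  '-': special character: '-' = 45 → 101101
  'u': lowercase starts at 97: 'u' = 97 + 20 = 117 → 1110101
  'x': lowercase starts at 97: 'x' = 97 + 23 = 120 → 1111000
= 101101 1110101 1111000


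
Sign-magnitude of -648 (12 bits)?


Sign bit: 1 (negative)
Magnitude: 648 = 01010001000
= 101010001000


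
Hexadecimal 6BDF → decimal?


Positional values:
Position 0: F × 16^0 = 15 × 1 = 15
Position 1: D × 16^1 = 13 × 16 = 208
Position 2: B × 16^2 = 11 × 256 = 2816
Position 3: 6 × 16^3 = 6 × 4096 = 24576
Sum = 15 + 208 + 2816 + 24576
= 27615


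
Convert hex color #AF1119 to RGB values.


Hex: #AF1119
R = AF₁₆ = 175
G = 11₁₆ = 17
B = 19₁₆ = 25
= RGB(175, 17, 25)


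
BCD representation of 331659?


Each digit → 4-bit binary:
  3 → 0011
  3 → 0011
  1 → 0001
  6 → 0110
  5 → 0101
  9 → 1001
= 0011 0011 0001 0110 0101 1001


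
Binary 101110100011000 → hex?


Group into 4-bit nibbles: 0101110100011000
  0101 = 5
  1101 = D
  0001 = 1
  1000 = 8
= 0x5D18


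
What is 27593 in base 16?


Divide by 16 repeatedly:
27593 ÷ 16 = 1724 remainder 9 (9)
1724 ÷ 16 = 107 remainder 12 (C)
107 ÷ 16 = 6 remainder 11 (B)
6 ÷ 16 = 0 remainder 6 (6)
Reading remainders bottom-up:
= 0x6BC9


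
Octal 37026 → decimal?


Positional values:
Position 0: 6 × 8^0 = 6
Position 1: 2 × 8^1 = 16
Position 2: 0 × 8^2 = 0
Position 3: 7 × 8^3 = 3584
Position 4: 3 × 8^4 = 12288
Sum = 6 + 16 + 0 + 3584 + 12288
= 15894


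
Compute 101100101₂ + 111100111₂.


Align and add column by column (LSB to MSB, carry propagating):
  0101100101
+ 0111100111
  ----------
  col 0: 1 + 1 + 0 (carry in) = 2 → bit 0, carry out 1
  col 1: 0 + 1 + 1 (carry in) = 2 → bit 0, carry out 1
  col 2: 1 + 1 + 1 (carry in) = 3 → bit 1, carry out 1
  col 3: 0 + 0 + 1 (carry in) = 1 → bit 1, carry out 0
  col 4: 0 + 0 + 0 (carry in) = 0 → bit 0, carry out 0
  col 5: 1 + 1 + 0 (carry in) = 2 → bit 0, carry out 1
  col 6: 1 + 1 + 1 (carry in) = 3 → bit 1, carry out 1
  col 7: 0 + 1 + 1 (carry in) = 2 → bit 0, carry out 1
  col 8: 1 + 1 + 1 (carry in) = 3 → bit 1, carry out 1
  col 9: 0 + 0 + 1 (carry in) = 1 → bit 1, carry out 0
Reading bits MSB→LSB: 1101001100
Strip leading zeros: 1101001100
= 1101001100


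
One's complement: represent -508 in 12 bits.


Original: 000111111100
Invert all bits:
  bit 0: 0 → 1
  bit 1: 0 → 1
  bit 2: 0 → 1
  bit 3: 1 → 0
  bit 4: 1 → 0
  bit 5: 1 → 0
  bit 6: 1 → 0
  bit 7: 1 → 0
  bit 8: 1 → 0
  bit 9: 1 → 0
  bit 10: 0 → 1
  bit 11: 0 → 1
= 111000000011


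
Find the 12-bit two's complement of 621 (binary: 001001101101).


Original: 001001101101
Step 1 - Invert all bits: 110110010010
Step 2 - Add 1: 110110010010 + 1
= 110110010011 (represents -621)


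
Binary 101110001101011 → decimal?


Positional values:
Bit 0: 1 × 2^0 = 1
Bit 1: 1 × 2^1 = 2
Bit 3: 1 × 2^3 = 8
Bit 5: 1 × 2^5 = 32
Bit 6: 1 × 2^6 = 64
Bit 10: 1 × 2^10 = 1024
Bit 11: 1 × 2^11 = 2048
Bit 12: 1 × 2^12 = 4096
Bit 14: 1 × 2^14 = 16384
Sum = 1 + 2 + 8 + 32 + 64 + 1024 + 2048 + 4096 + 16384
= 23659


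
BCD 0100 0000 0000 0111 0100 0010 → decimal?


Each 4-bit group → digit:
  0100 → 4
  0000 → 0
  0000 → 0
  0111 → 7
  0100 → 4
  0010 → 2
= 400742


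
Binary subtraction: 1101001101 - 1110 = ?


Align and subtract column by column (LSB to MSB, borrowing when needed):
  1101001101
- 0000001110
  ----------
  col 0: (1 - 0 borrow-in) - 0 → 1 - 0 = 1, borrow out 0
  col 1: (0 - 0 borrow-in) - 1 → borrow from next column: (0+2) - 1 = 1, borrow out 1
  col 2: (1 - 1 borrow-in) - 1 → borrow from next column: (0+2) - 1 = 1, borrow out 1
  col 3: (1 - 1 borrow-in) - 1 → borrow from next column: (0+2) - 1 = 1, borrow out 1
  col 4: (0 - 1 borrow-in) - 0 → borrow from next column: (-1+2) - 0 = 1, borrow out 1
  col 5: (0 - 1 borrow-in) - 0 → borrow from next column: (-1+2) - 0 = 1, borrow out 1
  col 6: (1 - 1 borrow-in) - 0 → 0 - 0 = 0, borrow out 0
  col 7: (0 - 0 borrow-in) - 0 → 0 - 0 = 0, borrow out 0
  col 8: (1 - 0 borrow-in) - 0 → 1 - 0 = 1, borrow out 0
  col 9: (1 - 0 borrow-in) - 0 → 1 - 0 = 1, borrow out 0
Reading bits MSB→LSB: 1100111111
Strip leading zeros: 1100111111
= 1100111111


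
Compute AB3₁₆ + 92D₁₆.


Align and add column by column (LSB to MSB, each column mod 16 with carry):
  0AB3
+ 092D
  ----
  col 0: 3(3) + D(13) + 0 (carry in) = 16 → 0(0), carry out 1
  col 1: B(11) + 2(2) + 1 (carry in) = 14 → E(14), carry out 0
  col 2: A(10) + 9(9) + 0 (carry in) = 19 → 3(3), carry out 1
  col 3: 0(0) + 0(0) + 1 (carry in) = 1 → 1(1), carry out 0
Reading digits MSB→LSB: 13E0
Strip leading zeros: 13E0
= 0x13E0


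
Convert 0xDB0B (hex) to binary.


Each hex digit → 4 binary bits:
  D = 1101
  B = 1011
  0 = 0000
  B = 1011
Concatenate: 1101 1011 0000 1011
= 1101101100001011


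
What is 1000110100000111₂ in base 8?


Group into 3-bit groups: 001000110100000111
  001 = 1
  000 = 0
  110 = 6
  100 = 4
  000 = 0
  111 = 7
= 0o106407


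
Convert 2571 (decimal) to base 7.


Divide by 7 repeatedly:
2571 ÷ 7 = 367 remainder 2
367 ÷ 7 = 52 remainder 3
52 ÷ 7 = 7 remainder 3
7 ÷ 7 = 1 remainder 0
1 ÷ 7 = 0 remainder 1
Reading remainders bottom-up:
= 10332


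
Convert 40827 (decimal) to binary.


Divide by 2 repeatedly:
40827 ÷ 2 = 20413 remainder 1
20413 ÷ 2 = 10206 remainder 1
10206 ÷ 2 = 5103 remainder 0
5103 ÷ 2 = 2551 remainder 1
2551 ÷ 2 = 1275 remainder 1
1275 ÷ 2 = 637 remainder 1
637 ÷ 2 = 318 remainder 1
318 ÷ 2 = 159 remainder 0
159 ÷ 2 = 79 remainder 1
79 ÷ 2 = 39 remainder 1
39 ÷ 2 = 19 remainder 1
19 ÷ 2 = 9 remainder 1
9 ÷ 2 = 4 remainder 1
4 ÷ 2 = 2 remainder 0
2 ÷ 2 = 1 remainder 0
1 ÷ 2 = 0 remainder 1
Reading remainders bottom-up:
= 1001111101111011


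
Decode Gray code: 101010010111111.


Gray code: 101010010111111
MSB stays the same: 1
Each subsequent bit = prev_binary XOR current_gray:
  B[1] = 1 XOR 0 = 1
  B[2] = 1 XOR 1 = 0
  B[3] = 0 XOR 0 = 0
  B[4] = 0 XOR 1 = 1
  B[5] = 1 XOR 0 = 1
  B[6] = 1 XOR 0 = 1
  B[7] = 1 XOR 1 = 0
  B[8] = 0 XOR 0 = 0
  B[9] = 0 XOR 1 = 1
  B[10] = 1 XOR 1 = 0
  B[11] = 0 XOR 1 = 1
  B[12] = 1 XOR 1 = 0
  B[13] = 0 XOR 1 = 1
  B[14] = 1 XOR 1 = 0
= 110011100101010 (26410 decimal)


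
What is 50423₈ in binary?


Each octal digit → 3 binary bits:
  5 = 101
  0 = 000
  4 = 100
  2 = 010
  3 = 011
Concatenate: 101 000 100 010 011
= 101000100010011


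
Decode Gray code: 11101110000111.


Gray code: 11101110000111
MSB stays the same: 1
Each subsequent bit = prev_binary XOR current_gray:
  B[1] = 1 XOR 1 = 0
  B[2] = 0 XOR 1 = 1
  B[3] = 1 XOR 0 = 1
  B[4] = 1 XOR 1 = 0
  B[5] = 0 XOR 1 = 1
  B[6] = 1 XOR 1 = 0
  B[7] = 0 XOR 0 = 0
  B[8] = 0 XOR 0 = 0
  B[9] = 0 XOR 0 = 0
  B[10] = 0 XOR 0 = 0
  B[11] = 0 XOR 1 = 1
  B[12] = 1 XOR 1 = 0
  B[13] = 0 XOR 1 = 1
= 10110100000101 (11525 decimal)


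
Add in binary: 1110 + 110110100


Align and add column by column (LSB to MSB, carry propagating):
  0000001110
+ 0110110100
  ----------
  col 0: 0 + 0 + 0 (carry in) = 0 → bit 0, carry out 0
  col 1: 1 + 0 + 0 (carry in) = 1 → bit 1, carry out 0
  col 2: 1 + 1 + 0 (carry in) = 2 → bit 0, carry out 1
  col 3: 1 + 0 + 1 (carry in) = 2 → bit 0, carry out 1
  col 4: 0 + 1 + 1 (carry in) = 2 → bit 0, carry out 1
  col 5: 0 + 1 + 1 (carry in) = 2 → bit 0, carry out 1
  col 6: 0 + 0 + 1 (carry in) = 1 → bit 1, carry out 0
  col 7: 0 + 1 + 0 (carry in) = 1 → bit 1, carry out 0
  col 8: 0 + 1 + 0 (carry in) = 1 → bit 1, carry out 0
  col 9: 0 + 0 + 0 (carry in) = 0 → bit 0, carry out 0
Reading bits MSB→LSB: 0111000010
Strip leading zeros: 111000010
= 111000010


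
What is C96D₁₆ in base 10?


Positional values:
Position 0: D × 16^0 = 13 × 1 = 13
Position 1: 6 × 16^1 = 6 × 16 = 96
Position 2: 9 × 16^2 = 9 × 256 = 2304
Position 3: C × 16^3 = 12 × 4096 = 49152
Sum = 13 + 96 + 2304 + 49152
= 51565


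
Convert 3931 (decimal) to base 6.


Divide by 6 repeatedly:
3931 ÷ 6 = 655 remainder 1
655 ÷ 6 = 109 remainder 1
109 ÷ 6 = 18 remainder 1
18 ÷ 6 = 3 remainder 0
3 ÷ 6 = 0 remainder 3
Reading remainders bottom-up:
= 30111


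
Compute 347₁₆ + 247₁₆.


Align and add column by column (LSB to MSB, each column mod 16 with carry):
  0347
+ 0247
  ----
  col 0: 7(7) + 7(7) + 0 (carry in) = 14 → E(14), carry out 0
  col 1: 4(4) + 4(4) + 0 (carry in) = 8 → 8(8), carry out 0
  col 2: 3(3) + 2(2) + 0 (carry in) = 5 → 5(5), carry out 0
  col 3: 0(0) + 0(0) + 0 (carry in) = 0 → 0(0), carry out 0
Reading digits MSB→LSB: 058E
Strip leading zeros: 58E
= 0x58E


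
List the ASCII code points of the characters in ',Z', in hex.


String: ',Z'  (2 characters)
Per-character ASCII lookup:
  ',': special character: ',' = 44 → 0x2C
  'Z': uppercase starts at 65: 'Z' = 65 + 25 = 90 → 0x5A
= 0x2C 0x5A


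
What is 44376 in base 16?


Divide by 16 repeatedly:
44376 ÷ 16 = 2773 remainder 8 (8)
2773 ÷ 16 = 173 remainder 5 (5)
173 ÷ 16 = 10 remainder 13 (D)
10 ÷ 16 = 0 remainder 10 (A)
Reading remainders bottom-up:
= 0xAD58


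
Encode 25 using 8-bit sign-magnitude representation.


Sign bit: 0 (positive)
Magnitude: 25 = 0011001
= 00011001


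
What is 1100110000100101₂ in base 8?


Group into 3-bit groups: 001100110000100101
  001 = 1
  100 = 4
  110 = 6
  000 = 0
  100 = 4
  101 = 5
= 0o146045


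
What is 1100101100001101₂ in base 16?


Group into 4-bit nibbles: 1100101100001101
  1100 = C
  1011 = B
  0000 = 0
  1101 = D
= 0xCB0D


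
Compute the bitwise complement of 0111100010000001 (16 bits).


Original: 0111100010000001
Invert all bits:
  bit 0: 0 → 1
  bit 1: 1 → 0
  bit 2: 1 → 0
  bit 3: 1 → 0
  bit 4: 1 → 0
  bit 5: 0 → 1
  bit 6: 0 → 1
  bit 7: 0 → 1
  bit 8: 1 → 0
  bit 9: 0 → 1
  bit 10: 0 → 1
  bit 11: 0 → 1
  bit 12: 0 → 1
  bit 13: 0 → 1
  bit 14: 0 → 1
  bit 15: 1 → 0
= 1000011101111110


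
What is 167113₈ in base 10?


Positional values:
Position 0: 3 × 8^0 = 3
Position 1: 1 × 8^1 = 8
Position 2: 1 × 8^2 = 64
Position 3: 7 × 8^3 = 3584
Position 4: 6 × 8^4 = 24576
Position 5: 1 × 8^5 = 32768
Sum = 3 + 8 + 64 + 3584 + 24576 + 32768
= 61003


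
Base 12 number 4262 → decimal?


Positional values (base 12):
  2 × 12^0 = 2 × 1 = 2
  6 × 12^1 = 6 × 12 = 72
  2 × 12^2 = 2 × 144 = 288
  4 × 12^3 = 4 × 1728 = 6912
Sum = 2 + 72 + 288 + 6912
= 7274


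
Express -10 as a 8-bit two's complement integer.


Original: 00001010
Step 1 - Invert all bits: 11110101
Step 2 - Add 1: 11110101 + 1
= 11110110 (represents -10)


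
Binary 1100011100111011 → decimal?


Positional values:
Bit 0: 1 × 2^0 = 1
Bit 1: 1 × 2^1 = 2
Bit 3: 1 × 2^3 = 8
Bit 4: 1 × 2^4 = 16
Bit 5: 1 × 2^5 = 32
Bit 8: 1 × 2^8 = 256
Bit 9: 1 × 2^9 = 512
Bit 10: 1 × 2^10 = 1024
Bit 14: 1 × 2^14 = 16384
Bit 15: 1 × 2^15 = 32768
Sum = 1 + 2 + 8 + 16 + 32 + 256 + 512 + 1024 + 16384 + 32768
= 51003


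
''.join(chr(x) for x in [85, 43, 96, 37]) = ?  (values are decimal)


Codes (decimal): 85 43 96 37
Per-code ASCII lookup:
  85  (range 65-90: uppercase, 85 - 65 = 20) → 'U'
  43  (special character) → '+'
  96  (special character) → '`'
  37  (special character) → '%'
= 'U+`%'


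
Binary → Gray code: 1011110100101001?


Binary: 1011110100101001
Gray code: G = B XOR (B >> 1)
B >> 1 = 0101111010010100
1011110100101001 XOR 0101111010010100:
  1 XOR 0 = 1
  0 XOR 1 = 1
  1 XOR 0 = 1
  1 XOR 1 = 0
  1 XOR 1 = 0
  1 XOR 1 = 0
  0 XOR 1 = 1
  1 XOR 0 = 1
  0 XOR 1 = 1
  0 XOR 0 = 0
  1 XOR 0 = 1
  0 XOR 1 = 1
  1 XOR 0 = 1
  0 XOR 1 = 1
  0 XOR 0 = 0
  1 XOR 0 = 1
= 1110001110111101


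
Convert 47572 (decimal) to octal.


Divide by 8 repeatedly:
47572 ÷ 8 = 5946 remainder 4
5946 ÷ 8 = 743 remainder 2
743 ÷ 8 = 92 remainder 7
92 ÷ 8 = 11 remainder 4
11 ÷ 8 = 1 remainder 3
1 ÷ 8 = 0 remainder 1
Reading remainders bottom-up:
= 0o134724


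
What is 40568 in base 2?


Divide by 2 repeatedly:
40568 ÷ 2 = 20284 remainder 0
20284 ÷ 2 = 10142 remainder 0
10142 ÷ 2 = 5071 remainder 0
5071 ÷ 2 = 2535 remainder 1
2535 ÷ 2 = 1267 remainder 1
1267 ÷ 2 = 633 remainder 1
633 ÷ 2 = 316 remainder 1
316 ÷ 2 = 158 remainder 0
158 ÷ 2 = 79 remainder 0
79 ÷ 2 = 39 remainder 1
39 ÷ 2 = 19 remainder 1
19 ÷ 2 = 9 remainder 1
9 ÷ 2 = 4 remainder 1
4 ÷ 2 = 2 remainder 0
2 ÷ 2 = 1 remainder 0
1 ÷ 2 = 0 remainder 1
Reading remainders bottom-up:
= 1001111001111000


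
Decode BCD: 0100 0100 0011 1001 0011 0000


Each 4-bit group → digit:
  0100 → 4
  0100 → 4
  0011 → 3
  1001 → 9
  0011 → 3
  0000 → 0
= 443930


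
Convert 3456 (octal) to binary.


Each octal digit → 3 binary bits:
  3 = 011
  4 = 100
  5 = 101
  6 = 110
Concatenate: 011 100 101 110
= 011100101110


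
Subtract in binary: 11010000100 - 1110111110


Align and subtract column by column (LSB to MSB, borrowing when needed):
  11010000100
- 01110111110
  -----------
  col 0: (0 - 0 borrow-in) - 0 → 0 - 0 = 0, borrow out 0
  col 1: (0 - 0 borrow-in) - 1 → borrow from next column: (0+2) - 1 = 1, borrow out 1
  col 2: (1 - 1 borrow-in) - 1 → borrow from next column: (0+2) - 1 = 1, borrow out 1
  col 3: (0 - 1 borrow-in) - 1 → borrow from next column: (-1+2) - 1 = 0, borrow out 1
  col 4: (0 - 1 borrow-in) - 1 → borrow from next column: (-1+2) - 1 = 0, borrow out 1
  col 5: (0 - 1 borrow-in) - 1 → borrow from next column: (-1+2) - 1 = 0, borrow out 1
  col 6: (0 - 1 borrow-in) - 0 → borrow from next column: (-1+2) - 0 = 1, borrow out 1
  col 7: (1 - 1 borrow-in) - 1 → borrow from next column: (0+2) - 1 = 1, borrow out 1
  col 8: (0 - 1 borrow-in) - 1 → borrow from next column: (-1+2) - 1 = 0, borrow out 1
  col 9: (1 - 1 borrow-in) - 1 → borrow from next column: (0+2) - 1 = 1, borrow out 1
  col 10: (1 - 1 borrow-in) - 0 → 0 - 0 = 0, borrow out 0
Reading bits MSB→LSB: 01011000110
Strip leading zeros: 1011000110
= 1011000110


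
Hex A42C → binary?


Each hex digit → 4 binary bits:
  A = 1010
  4 = 0100
  2 = 0010
  C = 1100
Concatenate: 1010 0100 0010 1100
= 1010010000101100


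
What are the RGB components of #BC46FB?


Hex: #BC46FB
R = BC₁₆ = 188
G = 46₁₆ = 70
B = FB₁₆ = 251
= RGB(188, 70, 251)


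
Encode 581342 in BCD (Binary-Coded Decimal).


Each digit → 4-bit binary:
  5 → 0101
  8 → 1000
  1 → 0001
  3 → 0011
  4 → 0100
  2 → 0010
= 0101 1000 0001 0011 0100 0010


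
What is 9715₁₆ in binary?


Each hex digit → 4 binary bits:
  9 = 1001
  7 = 0111
  1 = 0001
  5 = 0101
Concatenate: 1001 0111 0001 0101
= 1001011100010101


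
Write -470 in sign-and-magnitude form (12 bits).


Sign bit: 1 (negative)
Magnitude: 470 = 00111010110
= 100111010110


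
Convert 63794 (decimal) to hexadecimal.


Divide by 16 repeatedly:
63794 ÷ 16 = 3987 remainder 2 (2)
3987 ÷ 16 = 249 remainder 3 (3)
249 ÷ 16 = 15 remainder 9 (9)
15 ÷ 16 = 0 remainder 15 (F)
Reading remainders bottom-up:
= 0xF932


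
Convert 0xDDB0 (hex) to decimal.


Positional values:
Position 0: 0 × 16^0 = 0 × 1 = 0
Position 1: B × 16^1 = 11 × 16 = 176
Position 2: D × 16^2 = 13 × 256 = 3328
Position 3: D × 16^3 = 13 × 4096 = 53248
Sum = 0 + 176 + 3328 + 53248
= 56752


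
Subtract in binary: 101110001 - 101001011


Align and subtract column by column (LSB to MSB, borrowing when needed):
  101110001
- 101001011
  ---------
  col 0: (1 - 0 borrow-in) - 1 → 1 - 1 = 0, borrow out 0
  col 1: (0 - 0 borrow-in) - 1 → borrow from next column: (0+2) - 1 = 1, borrow out 1
  col 2: (0 - 1 borrow-in) - 0 → borrow from next column: (-1+2) - 0 = 1, borrow out 1
  col 3: (0 - 1 borrow-in) - 1 → borrow from next column: (-1+2) - 1 = 0, borrow out 1
  col 4: (1 - 1 borrow-in) - 0 → 0 - 0 = 0, borrow out 0
  col 5: (1 - 0 borrow-in) - 0 → 1 - 0 = 1, borrow out 0
  col 6: (1 - 0 borrow-in) - 1 → 1 - 1 = 0, borrow out 0
  col 7: (0 - 0 borrow-in) - 0 → 0 - 0 = 0, borrow out 0
  col 8: (1 - 0 borrow-in) - 1 → 1 - 1 = 0, borrow out 0
Reading bits MSB→LSB: 000100110
Strip leading zeros: 100110
= 100110


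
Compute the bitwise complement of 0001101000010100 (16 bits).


Original: 0001101000010100
Invert all bits:
  bit 0: 0 → 1
  bit 1: 0 → 1
  bit 2: 0 → 1
  bit 3: 1 → 0
  bit 4: 1 → 0
  bit 5: 0 → 1
  bit 6: 1 → 0
  bit 7: 0 → 1
  bit 8: 0 → 1
  bit 9: 0 → 1
  bit 10: 0 → 1
  bit 11: 1 → 0
  bit 12: 0 → 1
  bit 13: 1 → 0
  bit 14: 0 → 1
  bit 15: 0 → 1
= 1110010111101011


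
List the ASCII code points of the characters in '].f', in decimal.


String: '].f'  (3 characters)
Per-character ASCII lookup:
  ']': special character: ']' = 93
  '.': special character: '.' = 46
  'f': lowercase starts at 97: 'f' = 97 + 5 = 102
= 93 46 102


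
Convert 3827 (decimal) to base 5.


Divide by 5 repeatedly:
3827 ÷ 5 = 765 remainder 2
765 ÷ 5 = 153 remainder 0
153 ÷ 5 = 30 remainder 3
30 ÷ 5 = 6 remainder 0
6 ÷ 5 = 1 remainder 1
1 ÷ 5 = 0 remainder 1
Reading remainders bottom-up:
= 110302


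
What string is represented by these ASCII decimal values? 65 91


Codes (decimal): 65 91
Per-code ASCII lookup:
  65  (range 65-90: uppercase, 65 - 65 = 0) → 'A'
  91  (special character) → '['
= 'A['


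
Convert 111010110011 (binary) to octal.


Group into 3-bit groups: 111010110011
  111 = 7
  010 = 2
  110 = 6
  011 = 3
= 0o7263


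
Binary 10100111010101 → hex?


Group into 4-bit nibbles: 0010100111010101
  0010 = 2
  1001 = 9
  1101 = D
  0101 = 5
= 0x29D5


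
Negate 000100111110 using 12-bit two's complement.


Original: 000100111110
Step 1 - Invert all bits: 111011000001
Step 2 - Add 1: 111011000001 + 1
= 111011000010 (represents -318)


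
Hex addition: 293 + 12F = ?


Align and add column by column (LSB to MSB, each column mod 16 with carry):
  0293
+ 012F
  ----
  col 0: 3(3) + F(15) + 0 (carry in) = 18 → 2(2), carry out 1
  col 1: 9(9) + 2(2) + 1 (carry in) = 12 → C(12), carry out 0
  col 2: 2(2) + 1(1) + 0 (carry in) = 3 → 3(3), carry out 0
  col 3: 0(0) + 0(0) + 0 (carry in) = 0 → 0(0), carry out 0
Reading digits MSB→LSB: 03C2
Strip leading zeros: 3C2
= 0x3C2


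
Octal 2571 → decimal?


Positional values:
Position 0: 1 × 8^0 = 1
Position 1: 7 × 8^1 = 56
Position 2: 5 × 8^2 = 320
Position 3: 2 × 8^3 = 1024
Sum = 1 + 56 + 320 + 1024
= 1401


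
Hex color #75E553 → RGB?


Hex: #75E553
R = 75₁₆ = 117
G = E5₁₆ = 229
B = 53₁₆ = 83
= RGB(117, 229, 83)


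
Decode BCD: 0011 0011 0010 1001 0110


Each 4-bit group → digit:
  0011 → 3
  0011 → 3
  0010 → 2
  1001 → 9
  0110 → 6
= 33296


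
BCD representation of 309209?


Each digit → 4-bit binary:
  3 → 0011
  0 → 0000
  9 → 1001
  2 → 0010
  0 → 0000
  9 → 1001
= 0011 0000 1001 0010 0000 1001


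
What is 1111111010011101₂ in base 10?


Positional values:
Bit 0: 1 × 2^0 = 1
Bit 2: 1 × 2^2 = 4
Bit 3: 1 × 2^3 = 8
Bit 4: 1 × 2^4 = 16
Bit 7: 1 × 2^7 = 128
Bit 9: 1 × 2^9 = 512
Bit 10: 1 × 2^10 = 1024
Bit 11: 1 × 2^11 = 2048
Bit 12: 1 × 2^12 = 4096
Bit 13: 1 × 2^13 = 8192
Bit 14: 1 × 2^14 = 16384
Bit 15: 1 × 2^15 = 32768
Sum = 1 + 4 + 8 + 16 + 128 + 512 + 1024 + 2048 + 4096 + 8192 + 16384 + 32768
= 65181


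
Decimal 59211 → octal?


Divide by 8 repeatedly:
59211 ÷ 8 = 7401 remainder 3
7401 ÷ 8 = 925 remainder 1
925 ÷ 8 = 115 remainder 5
115 ÷ 8 = 14 remainder 3
14 ÷ 8 = 1 remainder 6
1 ÷ 8 = 0 remainder 1
Reading remainders bottom-up:
= 0o163513


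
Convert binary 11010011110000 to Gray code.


Binary: 11010011110000
Gray code: G = B XOR (B >> 1)
B >> 1 = 01101001111000
11010011110000 XOR 01101001111000:
  1 XOR 0 = 1
  1 XOR 1 = 0
  0 XOR 1 = 1
  1 XOR 0 = 1
  0 XOR 1 = 1
  0 XOR 0 = 0
  1 XOR 0 = 1
  1 XOR 1 = 0
  1 XOR 1 = 0
  1 XOR 1 = 0
  0 XOR 1 = 1
  0 XOR 0 = 0
  0 XOR 0 = 0
  0 XOR 0 = 0
= 10111010001000


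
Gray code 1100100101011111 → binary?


Gray code: 1100100101011111
MSB stays the same: 1
Each subsequent bit = prev_binary XOR current_gray:
  B[1] = 1 XOR 1 = 0
  B[2] = 0 XOR 0 = 0
  B[3] = 0 XOR 0 = 0
  B[4] = 0 XOR 1 = 1
  B[5] = 1 XOR 0 = 1
  B[6] = 1 XOR 0 = 1
  B[7] = 1 XOR 1 = 0
  B[8] = 0 XOR 0 = 0
  B[9] = 0 XOR 1 = 1
  B[10] = 1 XOR 0 = 1
  B[11] = 1 XOR 1 = 0
  B[12] = 0 XOR 1 = 1
  B[13] = 1 XOR 1 = 0
  B[14] = 0 XOR 1 = 1
  B[15] = 1 XOR 1 = 0
= 1000111001101010 (36458 decimal)


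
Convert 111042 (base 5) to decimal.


Positional values (base 5):
  2 × 5^0 = 2 × 1 = 2
  4 × 5^1 = 4 × 5 = 20
  0 × 5^2 = 0 × 25 = 0
  1 × 5^3 = 1 × 125 = 125
  1 × 5^4 = 1 × 625 = 625
  1 × 5^5 = 1 × 3125 = 3125
Sum = 2 + 20 + 0 + 125 + 625 + 3125
= 3897


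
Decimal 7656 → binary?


Divide by 2 repeatedly:
7656 ÷ 2 = 3828 remainder 0
3828 ÷ 2 = 1914 remainder 0
1914 ÷ 2 = 957 remainder 0
957 ÷ 2 = 478 remainder 1
478 ÷ 2 = 239 remainder 0
239 ÷ 2 = 119 remainder 1
119 ÷ 2 = 59 remainder 1
59 ÷ 2 = 29 remainder 1
29 ÷ 2 = 14 remainder 1
14 ÷ 2 = 7 remainder 0
7 ÷ 2 = 3 remainder 1
3 ÷ 2 = 1 remainder 1
1 ÷ 2 = 0 remainder 1
Reading remainders bottom-up:
= 1110111101000


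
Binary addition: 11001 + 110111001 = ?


Align and add column by column (LSB to MSB, carry propagating):
  0000011001
+ 0110111001
  ----------
  col 0: 1 + 1 + 0 (carry in) = 2 → bit 0, carry out 1
  col 1: 0 + 0 + 1 (carry in) = 1 → bit 1, carry out 0
  col 2: 0 + 0 + 0 (carry in) = 0 → bit 0, carry out 0
  col 3: 1 + 1 + 0 (carry in) = 2 → bit 0, carry out 1
  col 4: 1 + 1 + 1 (carry in) = 3 → bit 1, carry out 1
  col 5: 0 + 1 + 1 (carry in) = 2 → bit 0, carry out 1
  col 6: 0 + 0 + 1 (carry in) = 1 → bit 1, carry out 0
  col 7: 0 + 1 + 0 (carry in) = 1 → bit 1, carry out 0
  col 8: 0 + 1 + 0 (carry in) = 1 → bit 1, carry out 0
  col 9: 0 + 0 + 0 (carry in) = 0 → bit 0, carry out 0
Reading bits MSB→LSB: 0111010010
Strip leading zeros: 111010010
= 111010010


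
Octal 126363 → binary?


Each octal digit → 3 binary bits:
  1 = 001
  2 = 010
  6 = 110
  3 = 011
  6 = 110
  3 = 011
Concatenate: 001 010 110 011 110 011
= 001010110011110011


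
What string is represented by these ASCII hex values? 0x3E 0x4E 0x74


Codes (hex): 0x3E 0x4E 0x74
Per-code ASCII lookup:
  0x3E = 62  (special character) → '>'
  0x4E = 78  (range 65-90: uppercase, 78 - 65 = 13) → 'N'
  0x74 = 116  (range 97-122: lowercase, 116 - 97 = 19) → 't'
= '>Nt'


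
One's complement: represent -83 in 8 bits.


Original: 01010011
Invert all bits:
  bit 0: 0 → 1
  bit 1: 1 → 0
  bit 2: 0 → 1
  bit 3: 1 → 0
  bit 4: 0 → 1
  bit 5: 0 → 1
  bit 6: 1 → 0
  bit 7: 1 → 0
= 10101100


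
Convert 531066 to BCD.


Each digit → 4-bit binary:
  5 → 0101
  3 → 0011
  1 → 0001
  0 → 0000
  6 → 0110
  6 → 0110
= 0101 0011 0001 0000 0110 0110


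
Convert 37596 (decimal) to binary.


Divide by 2 repeatedly:
37596 ÷ 2 = 18798 remainder 0
18798 ÷ 2 = 9399 remainder 0
9399 ÷ 2 = 4699 remainder 1
4699 ÷ 2 = 2349 remainder 1
2349 ÷ 2 = 1174 remainder 1
1174 ÷ 2 = 587 remainder 0
587 ÷ 2 = 293 remainder 1
293 ÷ 2 = 146 remainder 1
146 ÷ 2 = 73 remainder 0
73 ÷ 2 = 36 remainder 1
36 ÷ 2 = 18 remainder 0
18 ÷ 2 = 9 remainder 0
9 ÷ 2 = 4 remainder 1
4 ÷ 2 = 2 remainder 0
2 ÷ 2 = 1 remainder 0
1 ÷ 2 = 0 remainder 1
Reading remainders bottom-up:
= 1001001011011100


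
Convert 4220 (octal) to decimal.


Positional values:
Position 0: 0 × 8^0 = 0
Position 1: 2 × 8^1 = 16
Position 2: 2 × 8^2 = 128
Position 3: 4 × 8^3 = 2048
Sum = 0 + 16 + 128 + 2048
= 2192


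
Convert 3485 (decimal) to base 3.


Divide by 3 repeatedly:
3485 ÷ 3 = 1161 remainder 2
1161 ÷ 3 = 387 remainder 0
387 ÷ 3 = 129 remainder 0
129 ÷ 3 = 43 remainder 0
43 ÷ 3 = 14 remainder 1
14 ÷ 3 = 4 remainder 2
4 ÷ 3 = 1 remainder 1
1 ÷ 3 = 0 remainder 1
Reading remainders bottom-up:
= 11210002


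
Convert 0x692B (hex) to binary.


Each hex digit → 4 binary bits:
  6 = 0110
  9 = 1001
  2 = 0010
  B = 1011
Concatenate: 0110 1001 0010 1011
= 0110100100101011


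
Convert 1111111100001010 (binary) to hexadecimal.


Group into 4-bit nibbles: 1111111100001010
  1111 = F
  1111 = F
  0000 = 0
  1010 = A
= 0xFF0A


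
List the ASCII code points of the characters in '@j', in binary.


String: '@j'  (2 characters)
Per-character ASCII lookup:
  '@': special character: '@' = 64 → 1000000
  'j': lowercase starts at 97: 'j' = 97 + 9 = 106 → 1101010
= 1000000 1101010
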